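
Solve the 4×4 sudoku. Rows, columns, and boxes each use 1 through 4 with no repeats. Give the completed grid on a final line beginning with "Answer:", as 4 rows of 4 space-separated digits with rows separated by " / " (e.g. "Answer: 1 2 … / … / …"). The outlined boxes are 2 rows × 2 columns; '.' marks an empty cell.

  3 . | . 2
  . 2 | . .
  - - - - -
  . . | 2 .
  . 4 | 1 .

Step 1. [r2c1∈{1,4}] r2c1 is the only open cell in col 1 admitting 4. So r2c1=4.
Step 2. [r3c2∈{1,3}] in col 2, 3 fits only at r3c2, so r3c2=3.
Step 3. [r4c4∈{3}] nothing but 3 survives at r4c4. So r4c4=3.
Step 4. [r3c1∈{1}] r3c1 is down to just 1 ⇒ r3c1=1.
Step 5. [r1c2∈{1}] r1c2's peers cover all but 1 ⇒ r1c2=1.
Step 6. [r2c4∈{1}] r2c4 is down to just 1 ⇒ r2c4=1.
Step 7. [r2c3∈{3}] r2c3 has the single candidate 3, so r2c3=3.
Step 8. [r1c3∈{4}] nothing but 4 survives at r1c3, so r1c3=4.
Step 9. [r4c1∈{2}] nothing but 2 survives at r4c1, so r4c1=2.
Step 10. [r3c4∈{4}] nothing but 4 survives at r3c4. So r3c4=4.

Answer: 3 1 4 2 / 4 2 3 1 / 1 3 2 4 / 2 4 1 3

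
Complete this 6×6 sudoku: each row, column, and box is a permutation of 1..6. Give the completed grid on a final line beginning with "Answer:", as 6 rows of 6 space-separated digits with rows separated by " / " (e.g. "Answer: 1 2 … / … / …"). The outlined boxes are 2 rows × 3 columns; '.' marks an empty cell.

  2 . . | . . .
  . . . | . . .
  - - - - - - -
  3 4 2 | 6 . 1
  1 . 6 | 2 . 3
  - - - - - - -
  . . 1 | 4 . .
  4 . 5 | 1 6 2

Step 1. [r2c1∈{5,6}] col 1 places 5 nowhere but r2c1 ⇒ r2c1=5.
Step 2. [r2c4∈{3}] r2c4's peers cover all but 3, so r2c4=3.
Step 3. [r4c5∈{4,5}] r4c5 is the only open cell in row 4 admitting 4 ⇒ r4c5=4.
Step 4. [r1c3∈{3,4}] 3 has one home in col 3: r1c3, so r1c3=3.
Step 5. [r1c6∈{4,5,6}] row 1 places 4 nowhere but r1c6. So r1c6=4.
Step 6. [r1c2∈{1,6}] in row 1, 6 fits only at r1c2, so r1c2=6.
Step 7. [r3c5∈{5}] r3c5's peers cover all but 5 ⇒ r3c5=5.
Step 8. [r6c2∈{3}] nothing but 3 survives at r6c2 ⇒ r6c2=3.
Step 9. [r2c5∈{1,2}] r2c5 is the only open cell in row 2 admitting 2. So r2c5=2.
Step 10. [r2c2∈{1}] nothing but 1 survives at r2c2. So r2c2=1.
Step 11. [r5c6∈{5}] nothing but 5 survives at r5c6 ⇒ r5c6=5.
Step 12. [r5c5∈{3}] only 3 remains possible at r5c5, so r5c5=3.
Step 13. [r4c2∈{5}] r4c2 is down to just 5 ⇒ r4c2=5.
Step 14. [r1c5∈{1}] only 1 remains possible at r1c5. So r1c5=1.
Step 15. [r2c6∈{6}] r2c6's peers cover all but 6 ⇒ r2c6=6.
Step 16. [r5c2∈{2}] r5c2's peers cover all but 2 ⇒ r5c2=2.
Step 17. [r1c4∈{5}] r1c4 is down to just 5, so r1c4=5.
Step 18. [r2c3∈{4}] r2c3 is down to just 4. So r2c3=4.
Step 19. [r5c1∈{6}] only 6 remains possible at r5c1 ⇒ r5c1=6.

Answer: 2 6 3 5 1 4 / 5 1 4 3 2 6 / 3 4 2 6 5 1 / 1 5 6 2 4 3 / 6 2 1 4 3 5 / 4 3 5 1 6 2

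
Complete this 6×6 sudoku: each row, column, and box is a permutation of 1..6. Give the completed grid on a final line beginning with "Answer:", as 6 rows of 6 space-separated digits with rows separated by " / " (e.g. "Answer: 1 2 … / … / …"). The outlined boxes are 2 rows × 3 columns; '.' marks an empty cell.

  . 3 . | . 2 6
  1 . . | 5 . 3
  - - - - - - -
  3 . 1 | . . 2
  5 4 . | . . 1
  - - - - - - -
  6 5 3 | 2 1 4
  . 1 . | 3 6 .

Step 1. [r1c1∈{4}] r1c1 is down to just 4 ⇒ r1c1=4.
Step 2. [r4c3∈{2,6}] 2 has one home in row 4: r4c3 ⇒ r4c3=2.
Step 3. [r3c2∈{6}] r3c2 has the single candidate 6. So r3c2=6.
Step 4. [r2c5∈{4}] only 4 remains possible at r2c5 ⇒ r2c5=4.
Step 5. [r1c3∈{5}] r1c3 is down to just 5. So r1c3=5.
Step 6. [r6c1∈{2}] r6c1's peers cover all but 2, so r6c1=2.
Step 7. [r3c4∈{4}] only 4 remains possible at r3c4 ⇒ r3c4=4.
Step 8. [r4c4∈{6}] r4c4's peers cover all but 6 ⇒ r4c4=6.
Step 9. [r2c3∈{6}] r2c3 has the single candidate 6. So r2c3=6.
Step 10. [r1c4∈{1}] r1c4's peers cover all but 1. So r1c4=1.
Step 11. [r4c5∈{3}] r4c5's peers cover all but 3 ⇒ r4c5=3.
Step 12. [r6c6∈{5}] nothing but 5 survives at r6c6, so r6c6=5.
Step 13. [r6c3∈{4}] only 4 remains possible at r6c3 ⇒ r6c3=4.
Step 14. [r2c2∈{2}] r2c2 has the single candidate 2. So r2c2=2.
Step 15. [r3c5∈{5}] r3c5's peers cover all but 5 ⇒ r3c5=5.

Answer: 4 3 5 1 2 6 / 1 2 6 5 4 3 / 3 6 1 4 5 2 / 5 4 2 6 3 1 / 6 5 3 2 1 4 / 2 1 4 3 6 5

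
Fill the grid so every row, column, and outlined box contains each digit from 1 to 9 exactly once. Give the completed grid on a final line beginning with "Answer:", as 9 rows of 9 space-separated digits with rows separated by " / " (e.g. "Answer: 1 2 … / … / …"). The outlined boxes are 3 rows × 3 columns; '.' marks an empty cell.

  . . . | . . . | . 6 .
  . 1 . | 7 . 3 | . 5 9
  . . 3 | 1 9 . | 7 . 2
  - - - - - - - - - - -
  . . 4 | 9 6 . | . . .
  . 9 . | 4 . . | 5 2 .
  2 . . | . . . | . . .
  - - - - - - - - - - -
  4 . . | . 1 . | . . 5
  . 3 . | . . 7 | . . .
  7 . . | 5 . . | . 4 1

Step 1. [r3c8∈{8}] only 8 remains possible at r3c8, so r3c8=8.
Step 2. [r8c8∈{9}] r8c8's peers cover all but 9, so r8c8=9.
Step 3. [r3c6∈{4,5,6}] 6 has one home in box 2: r3c6 ⇒ r3c6=6.
Step 4. [r1c6∈{2,4,5,8}] col 6 places 4 nowhere but r1c6. So r1c6=4.
Step 5. [r1c5∈{2,5,8}] box 2 places 5 nowhere but r1c5 ⇒ r1c5=5.
Step 6. [r4c6∈{1,2,5,8}] r4c6 is the only open cell in row 4 admitting 2, so r4c6=2.
Step 7. [r6c7∈{1,3,4,6,8,9}] across row 6, 9 lands solely at r6c7 ⇒ r6c7=9.
Step 8. [r1c9∈{3}] r1c9's peers cover all but 3 ⇒ r1c9=3.
Step 9. [r6c6∈{1,5,8}] col 6 places 5 nowhere but r6c6 ⇒ r6c6=5.
Step 10. [r8c3∈{1,2,5,6,8}] 5 has one home in col 3: r8c3. So r8c3=5.
Step 11. [r8c1∈{1,6,8}] r8c1 is the only open cell in row 8 admitting 1 ⇒ r8c1=1.
Step 12. [r7c8∈{3,7}] in row 7, 7 fits only at r7c8 ⇒ r7c8=7.
Step 13. [r6c9∈{4,6,7,8}] r6c9 is the only open cell in row 6 admitting 4, so r6c9=4.
Step 14. [r5c9∈{6,7,8}] in box 6, 6 fits only at r5c9. So r5c9=6.
Step 15. [r8c9∈{8}] only 8 remains possible at r8c9 ⇒ r8c9=8.
Step 16. [r4c7∈{1,3,8}] across col 7, 8 lands solely at r4c7, so r4c7=8.
Step 17. [r1c1∈{8,9}] col 1 places 9 nowhere but r1c1 ⇒ r1c1=9.
Step 18. [r4c8∈{1,3}] r4c8 is the only open cell in row 4 admitting 1 ⇒ r4c8=1.
Step 19. [r6c3∈{1,6,7,8}] 1 has one home in row 6: r6c3. So r6c3=1.
Step 20. [r6c2∈{6,7,8}] across row 6, 6 lands solely at r6c2, so r6c2=6.
Step 21. [r6c5∈{3,7,8}] 7 has one home in row 6: r6c5 ⇒ r6c5=7.
Step 22. [r6c4∈{3,8}] across row 6, 8 lands solely at r6c4. So r6c4=8.
Step 23. [r1c4∈{2}] r1c4's peers cover all but 2. So r1c4=2.
Step 24. [r2c3∈{2,6,8}] in row 2, 2 fits only at r2c3. So r2c3=2.
Step 25. [r7c4∈{3,6}] in col 4, 3 fits only at r7c4. So r7c4=3.
Step 26. [r5c3∈{7,8}] r5c3 is the only open cell in row 5 admitting 7 ⇒ r5c3=7.
Step 27. [r1c3∈{8}] r1c3 is down to just 8 ⇒ r1c3=8.
Step 28. [r4c2∈{5}] only 5 remains possible at r4c2 ⇒ r4c2=5.
Step 29. [r9c7∈{2,3,6}] in row 9, 3 fits only at r9c7, so r9c7=3.
Step 30. [r9c3∈{6,9}] r9c3 is the only open cell in row 9 admitting 6, so r9c3=6.
Step 31. [r7c7∈{2,6}] across row 7, 6 lands solely at r7c7. So r7c7=6.
Step 32. [r7c2∈{2,8}] in row 7, 2 fits only at r7c2. So r7c2=2.
Step 33. [r7c6∈{8,9}] in row 7, 8 fits only at r7c6, so r7c6=8.
Step 34. [r8c5∈{2,4}] r8c5 is the only open cell in row 8 admitting 4 ⇒ r8c5=4.
Step 35. [r5c1∈{3,8}] across row 5, 8 lands solely at r5c1 ⇒ r5c1=8.
Step 36. [r9c5∈{2}] r9c5 has the single candidate 2, so r9c5=2.
Step 37. [r4c9∈{7}] nothing but 7 survives at r4c9, so r4c9=7.
Step 38. [r1c2∈{7}] r1c2 has the single candidate 7 ⇒ r1c2=7.
Step 39. [r3c2∈{4}] r3c2 has the single candidate 4, so r3c2=4.
Step 40. [r6c8∈{3}] nothing but 3 survives at r6c8, so r6c8=3.
Step 41. [r2c1∈{6}] r2c1 has the single candidate 6 ⇒ r2c1=6.
Step 42. [r9c2∈{8}] only 8 remains possible at r9c2 ⇒ r9c2=8.
Step 43. [r7c3∈{9}] r7c3's peers cover all but 9 ⇒ r7c3=9.
Step 44. [r2c7∈{4}] r2c7 has the single candidate 4 ⇒ r2c7=4.
Step 45. [r2c5∈{8}] only 8 remains possible at r2c5 ⇒ r2c5=8.
Step 46. [r5c6∈{1}] r5c6 is down to just 1. So r5c6=1.
Step 47. [r5c5∈{3}] r5c5's peers cover all but 3, so r5c5=3.
Step 48. [r8c7∈{2}] r8c7 is down to just 2, so r8c7=2.
Step 49. [r9c6∈{9}] only 9 remains possible at r9c6, so r9c6=9.
Step 50. [r4c1∈{3}] nothing but 3 survives at r4c1. So r4c1=3.
Step 51. [r8c4∈{6}] nothing but 6 survives at r8c4. So r8c4=6.
Step 52. [r1c7∈{1}] r1c7's peers cover all but 1. So r1c7=1.
Step 53. [r3c1∈{5}] r3c1 is down to just 5, so r3c1=5.

Answer: 9 7 8 2 5 4 1 6 3 / 6 1 2 7 8 3 4 5 9 / 5 4 3 1 9 6 7 8 2 / 3 5 4 9 6 2 8 1 7 / 8 9 7 4 3 1 5 2 6 / 2 6 1 8 7 5 9 3 4 / 4 2 9 3 1 8 6 7 5 / 1 3 5 6 4 7 2 9 8 / 7 8 6 5 2 9 3 4 1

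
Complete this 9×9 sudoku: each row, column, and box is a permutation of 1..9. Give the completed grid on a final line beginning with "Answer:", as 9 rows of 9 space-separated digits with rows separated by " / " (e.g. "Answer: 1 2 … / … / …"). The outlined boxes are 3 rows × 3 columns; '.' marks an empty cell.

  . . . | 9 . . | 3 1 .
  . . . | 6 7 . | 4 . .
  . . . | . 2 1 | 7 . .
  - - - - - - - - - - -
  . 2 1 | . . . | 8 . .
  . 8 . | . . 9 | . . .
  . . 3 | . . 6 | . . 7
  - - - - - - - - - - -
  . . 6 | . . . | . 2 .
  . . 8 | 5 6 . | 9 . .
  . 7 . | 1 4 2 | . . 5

Step 1. [r7c7∈{1}] r7c7 has the single candidate 1, so r7c7=1.
Step 2. [r8c1∈{1,2,3,4}] row 8 places 2 nowhere but r8c1 ⇒ r8c1=2.
Step 3. [r9c3∈{9}] r9c3 is down to just 9 ⇒ r9c3=9.
Step 4. [r9c1∈{3}] r9c1 has the single candidate 3 ⇒ r9c1=3.
Step 5. [r5c9∈{1,2,3,4,6}] in col 9, 1 fits only at r5c9, so r5c9=1.
Step 6. [r2c1∈{1,5,8,9}] 1 has one home in col 1: r2c1. So r2c1=1.
Step 7. [r9c8∈{6,8}] 8 has one home in row 9: r9c8, so r9c8=8.
Step 8. [r8c8∈{3,4,7}] 7 has one home in col 8: r8c8 ⇒ r8c8=7.
Step 9. [r8c6∈{3}] r8c6 is down to just 3. So r8c6=3.
Step 10. [r3c4∈{3,4,8}] across box 2, 3 lands solely at r3c4, so r3c4=3.
Step 11. [r1c6∈{4,5,8}] in box 2, 4 fits only at r1c6. So r1c6=4.
Step 12. [r8c9∈{4}] r8c9 has the single candidate 4 ⇒ r8c9=4.
Step 13. [r6c5∈{1,5,8}] row 6 places 1 nowhere but r6c5. So r6c5=1.
Step 14. [r6c4∈{2,4,8}] in row 6, 8 fits only at r6c4. So r6c4=8.
Step 15. [r5c4∈{2,4,7}] col 4 places 2 nowhere but r5c4. So r5c4=2.
Step 16. [r4c4∈{4,7}] across col 4, 4 lands solely at r4c4, so r4c4=4.
Step 17. [r4c6∈{5,7}] r4c6 is the only open cell in box 5 admitting 7 ⇒ r4c6=7.
Step 18. [r2c6∈{5,8}] in col 6, 5 fits only at r2c6. So r2c6=5.
Step 19. [r3c8∈{5,6,9}] r3c8 is the only open cell in box 3 admitting 5, so r3c8=5.
Step 20. [r2c8∈{9}] nothing but 9 survives at r2c8 ⇒ r2c8=9.
Step 21. [r6c8∈{4}] nothing but 4 survives at r6c8. So r6c8=4.
Step 22. [r2c9∈{2,8}] 8 has one home in row 2: r2c9, so r2c9=8.
Step 23. [r3c9∈{6}] r3c9's peers cover all but 6 ⇒ r3c9=6.
Step 24. [r3c1∈{4,8,9}] r3c1 is the only open cell in row 3 admitting 8. So r3c1=8.
Step 25. [r3c2∈{4,9}] across row 3, 9 lands solely at r3c2, so r3c2=9.
Step 26. [r6c2∈{5}] r6c2's peers cover all but 5. So r6c2=5.
Step 27. [r1c3∈{2,5,7}] r1c3 is the only open cell in col 3 admitting 5, so r1c3=5.
Step 28. [r4c9∈{3,9}] in col 9, 9 fits only at r4c9 ⇒ r4c9=9.
Step 29. [r4c1∈{6}] r4c1 is down to just 6, so r4c1=6.
Step 30. [r4c8∈{3}] nothing but 3 survives at r4c8. So r4c8=3.
Step 31. [r5c3∈{4,7}] col 3 places 7 nowhere but r5c3 ⇒ r5c3=7.
Step 32. [r5c7∈{5,6}] across col 7, 5 lands solely at r5c7 ⇒ r5c7=5.
Step 33. [r7c1∈{4,5}] 5 has one home in row 7: r7c1. So r7c1=5.
Step 34. [r1c5∈{8}] r1c5's peers cover all but 8 ⇒ r1c5=8.
Step 35. [r3c3∈{4}] only 4 remains possible at r3c3, so r3c3=4.
Step 36. [r7c4∈{7}] nothing but 7 survives at r7c4 ⇒ r7c4=7.
Step 37. [r4c5∈{5}] only 5 remains possible at r4c5. So r4c5=5.
Step 38. [r1c1∈{7}] only 7 remains possible at r1c1 ⇒ r1c1=7.
Step 39. [r5c8∈{6}] only 6 remains possible at r5c8, so r5c8=6.
Step 40. [r2c2∈{3}] r2c2 is down to just 3. So r2c2=3.
Step 41. [r5c5∈{3}] r5c5's peers cover all but 3 ⇒ r5c5=3.
Step 42. [r1c9∈{2}] r1c9's peers cover all but 2, so r1c9=2.
Step 43. [r6c1∈{9}] r6c1 is down to just 9, so r6c1=9.
Step 44. [r2c3∈{2}] nothing but 2 survives at r2c3 ⇒ r2c3=2.
Step 45. [r7c2∈{4}] only 4 remains possible at r7c2. So r7c2=4.
Step 46. [r1c2∈{6}] r1c2 is down to just 6 ⇒ r1c2=6.
Step 47. [r6c7∈{2}] r6c7 is down to just 2. So r6c7=2.
Step 48. [r7c9∈{3}] r7c9 has the single candidate 3. So r7c9=3.
Step 49. [r9c7∈{6}] r9c7 is down to just 6 ⇒ r9c7=6.
Step 50. [r7c5∈{9}] only 9 remains possible at r7c5, so r7c5=9.
Step 51. [r5c1∈{4}] only 4 remains possible at r5c1 ⇒ r5c1=4.
Step 52. [r7c6∈{8}] r7c6 is down to just 8, so r7c6=8.
Step 53. [r8c2∈{1}] r8c2 has the single candidate 1 ⇒ r8c2=1.

Answer: 7 6 5 9 8 4 3 1 2 / 1 3 2 6 7 5 4 9 8 / 8 9 4 3 2 1 7 5 6 / 6 2 1 4 5 7 8 3 9 / 4 8 7 2 3 9 5 6 1 / 9 5 3 8 1 6 2 4 7 / 5 4 6 7 9 8 1 2 3 / 2 1 8 5 6 3 9 7 4 / 3 7 9 1 4 2 6 8 5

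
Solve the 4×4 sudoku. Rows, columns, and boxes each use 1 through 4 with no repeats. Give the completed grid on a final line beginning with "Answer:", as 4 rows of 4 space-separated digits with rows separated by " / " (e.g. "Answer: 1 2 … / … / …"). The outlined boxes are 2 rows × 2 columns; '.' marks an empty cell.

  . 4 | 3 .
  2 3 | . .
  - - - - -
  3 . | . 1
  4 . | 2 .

Step 1. [r3c3∈{4}] r3c3's peers cover all but 4 ⇒ r3c3=4.
Step 2. [r2c4∈{4}] nothing but 4 survives at r2c4, so r2c4=4.
Step 3. [r1c4∈{2}] r1c4 has the single candidate 2 ⇒ r1c4=2.
Step 4. [r3c2∈{2}] r3c2's peers cover all but 2. So r3c2=2.
Step 5. [r4c2∈{1}] r4c2 has the single candidate 1. So r4c2=1.
Step 6. [r4c4∈{3}] only 3 remains possible at r4c4, so r4c4=3.
Step 7. [r1c1∈{1}] r1c1's peers cover all but 1 ⇒ r1c1=1.
Step 8. [r2c3∈{1}] r2c3 has the single candidate 1 ⇒ r2c3=1.

Answer: 1 4 3 2 / 2 3 1 4 / 3 2 4 1 / 4 1 2 3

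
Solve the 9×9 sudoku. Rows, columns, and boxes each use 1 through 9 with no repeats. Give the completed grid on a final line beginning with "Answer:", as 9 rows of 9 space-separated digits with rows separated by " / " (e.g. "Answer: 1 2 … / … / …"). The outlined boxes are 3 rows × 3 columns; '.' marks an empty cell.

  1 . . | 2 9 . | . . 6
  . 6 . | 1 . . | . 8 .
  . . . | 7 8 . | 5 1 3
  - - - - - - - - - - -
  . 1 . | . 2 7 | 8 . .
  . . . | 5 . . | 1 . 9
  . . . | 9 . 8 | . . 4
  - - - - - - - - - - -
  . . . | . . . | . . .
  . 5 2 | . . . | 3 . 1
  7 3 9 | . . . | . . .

Step 1. [r3c3∈{4}] r3c3 has the single candidate 4 ⇒ r3c3=4.
Step 2. [r4c1∈{3,4,5,6,9}] in row 4, 9 fits only at r4c1 ⇒ r4c1=9.
Step 3. [r4c4∈{3,4,6}] in row 4, 4 fits only at r4c4 ⇒ r4c4=4.
Step 4. [r4c9∈{5}] r4c9 is down to just 5. So r4c9=5.
Step 5. [r3c1∈{2}] r3c1 has the single candidate 2. So r3c1=2.
Step 6. [r2c7∈{2,4,7,9}] across row 2, 9 lands solely at r2c7. So r2c7=9.
Step 7. [r6c5∈{1,3,6}] in row 6, 1 fits only at r6c5. So r6c5=1.
Step 8. [r9c6∈{1,2,4,5,6}] r9c6 is the only open cell in row 9 admitting 1. So r9c6=1.
Step 9. [r7c6∈{2,3,4,5,6,9}] in col 6, 2 fits only at r7c6. So r7c6=2.
Step 10. [r7c8∈{4,5,6,7,9}] across row 7, 9 lands solely at r7c8. So r7c8=9.
Step 11. [r7c5∈{3,4,5,6,7}] row 7 places 5 nowhere but r7c5, so r7c5=5.
Step 12. [r8c5∈{4,6,7}] in col 5, 7 fits only at r8c5. So r8c5=7.
Step 13. [r9c8∈{2,4,5,6}] 5 has one home in row 9: r9c8 ⇒ r9c8=5.
Step 14. [r3c6∈{6}] only 6 remains possible at r3c6, so r3c6=6.
Step 15. [r5c6∈{3}] r5c6 is down to just 3. So r5c6=3.
Step 16. [r1c3∈{3,5,7,8}] 3 has one home in row 1: r1c3. So r1c3=3.
Step 17. [r4c3∈{6}] r4c3 is down to just 6, so r4c3=6.
Step 18. [r2c1∈{5}] r2c1 has the single candidate 5, so r2c1=5.
Step 19. [r2c3∈{7}] r2c3's peers cover all but 7 ⇒ r2c3=7.
Step 20. [r5c3∈{8}] r5c3's peers cover all but 8, so r5c3=8.
Step 21. [r5c1∈{4}] r5c1 is down to just 4. So r5c1=4.
Step 22. [r2c6∈{4}] r2c6's peers cover all but 4, so r2c6=4.
Step 23. [r8c8∈{4,6}] in row 8, 4 fits only at r8c8. So r8c8=4.
Step 24. [r1c8∈{7}] r1c8's peers cover all but 7. So r1c8=7.
Step 25. [r6c7∈{2,6,7}] r6c7 is the only open cell in box 6 admitting 7, so r6c7=7.
Step 26. [r7c7∈{6}] r7c7's peers cover all but 6, so r7c7=6.
Step 27. [r7c1∈{8}] only 8 remains possible at r7c1 ⇒ r7c1=8.
Step 28. [r6c8∈{2,3,6}] row 6 places 6 nowhere but r6c8 ⇒ r6c8=6.
Step 29. [r9c9∈{2,8}] 8 has one home in col 9: r9c9. So r9c9=8.
Step 30. [r9c4∈{6}] nothing but 6 survives at r9c4, so r9c4=6.
Step 31. [r6c2∈{2}] r6c2's peers cover all but 2. So r6c2=2.
Step 32. [r5c8∈{2}] nothing but 2 survives at r5c8. So r5c8=2.
Step 33. [r4c8∈{3}] r4c8's peers cover all but 3, so r4c8=3.
Step 34. [r9c7∈{2}] r9c7 has the single candidate 2. So r9c7=2.
Step 35. [r1c7∈{4}] only 4 remains possible at r1c7, so r1c7=4.
Step 36. [r8c4∈{8}] nothing but 8 survives at r8c4 ⇒ r8c4=8.
Step 37. [r7c2∈{4}] r7c2 is down to just 4, so r7c2=4.
Step 38. [r6c3∈{5}] r6c3's peers cover all but 5 ⇒ r6c3=5.
Step 39. [r7c4∈{3}] r7c4 is down to just 3 ⇒ r7c4=3.
Step 40. [r7c3∈{1}] only 1 remains possible at r7c3. So r7c3=1.
Step 41. [r2c5∈{3}] only 3 remains possible at r2c5. So r2c5=3.
Step 42. [r6c1∈{3}] r6c1 has the single candidate 3. So r6c1=3.
Step 43. [r8c1∈{6}] r8c1 has the single candidate 6. So r8c1=6.
Step 44. [r1c6∈{5}] nothing but 5 survives at r1c6 ⇒ r1c6=5.
Step 45. [r8c6∈{9}] only 9 remains possible at r8c6, so r8c6=9.
Step 46. [r5c5∈{6}] r5c5 has the single candidate 6 ⇒ r5c5=6.
Step 47. [r1c2∈{8}] r1c2's peers cover all but 8 ⇒ r1c2=8.
Step 48. [r9c5∈{4}] r9c5 is down to just 4, so r9c5=4.
Step 49. [r2c9∈{2}] r2c9's peers cover all but 2 ⇒ r2c9=2.
Step 50. [r7c9∈{7}] r7c9 is down to just 7, so r7c9=7.
Step 51. [r5c2∈{7}] r5c2 has the single candidate 7. So r5c2=7.
Step 52. [r3c2∈{9}] r3c2 has the single candidate 9 ⇒ r3c2=9.

Answer: 1 8 3 2 9 5 4 7 6 / 5 6 7 1 3 4 9 8 2 / 2 9 4 7 8 6 5 1 3 / 9 1 6 4 2 7 8 3 5 / 4 7 8 5 6 3 1 2 9 / 3 2 5 9 1 8 7 6 4 / 8 4 1 3 5 2 6 9 7 / 6 5 2 8 7 9 3 4 1 / 7 3 9 6 4 1 2 5 8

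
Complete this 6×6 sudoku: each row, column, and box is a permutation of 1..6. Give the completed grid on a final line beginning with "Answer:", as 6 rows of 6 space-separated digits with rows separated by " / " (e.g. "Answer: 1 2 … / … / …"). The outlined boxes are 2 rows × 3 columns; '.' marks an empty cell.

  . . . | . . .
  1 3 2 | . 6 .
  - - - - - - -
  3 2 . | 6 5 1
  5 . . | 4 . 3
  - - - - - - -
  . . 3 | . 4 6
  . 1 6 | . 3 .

Step 1. [r2c4∈{5}] r2c4 is down to just 5, so r2c4=5.
Step 2. [r1c2∈{4,5,6}] col 2 places 4 nowhere but r1c2 ⇒ r1c2=4.
Step 3. [r6c4∈{2}] only 2 remains possible at r6c4 ⇒ r6c4=2.
Step 4. [r1c5∈{1,2}] in col 5, 1 fits only at r1c5, so r1c5=1.
Step 5. [r5c1∈{2}] r5c1 is down to just 2 ⇒ r5c1=2.
Step 6. [r1c3∈{5}] r1c3 has the single candidate 5. So r1c3=5.
Step 7. [r2c6∈{4}] r2c6 is down to just 4, so r2c6=4.
Step 8. [r5c2∈{5}] only 5 remains possible at r5c2. So r5c2=5.
Step 9. [r4c2∈{6}] r4c2 is down to just 6, so r4c2=6.
Step 10. [r1c1∈{6}] nothing but 6 survives at r1c1 ⇒ r1c1=6.
Step 11. [r5c4∈{1}] r5c4 is down to just 1 ⇒ r5c4=1.
Step 12. [r1c4∈{3}] r1c4 has the single candidate 3, so r1c4=3.
Step 13. [r4c3∈{1}] r4c3's peers cover all but 1. So r4c3=1.
Step 14. [r4c5∈{2}] r4c5 is down to just 2. So r4c5=2.
Step 15. [r6c6∈{5}] r6c6 is down to just 5 ⇒ r6c6=5.
Step 16. [r6c1∈{4}] nothing but 4 survives at r6c1 ⇒ r6c1=4.
Step 17. [r1c6∈{2}] only 2 remains possible at r1c6. So r1c6=2.
Step 18. [r3c3∈{4}] r3c3 is down to just 4, so r3c3=4.

Answer: 6 4 5 3 1 2 / 1 3 2 5 6 4 / 3 2 4 6 5 1 / 5 6 1 4 2 3 / 2 5 3 1 4 6 / 4 1 6 2 3 5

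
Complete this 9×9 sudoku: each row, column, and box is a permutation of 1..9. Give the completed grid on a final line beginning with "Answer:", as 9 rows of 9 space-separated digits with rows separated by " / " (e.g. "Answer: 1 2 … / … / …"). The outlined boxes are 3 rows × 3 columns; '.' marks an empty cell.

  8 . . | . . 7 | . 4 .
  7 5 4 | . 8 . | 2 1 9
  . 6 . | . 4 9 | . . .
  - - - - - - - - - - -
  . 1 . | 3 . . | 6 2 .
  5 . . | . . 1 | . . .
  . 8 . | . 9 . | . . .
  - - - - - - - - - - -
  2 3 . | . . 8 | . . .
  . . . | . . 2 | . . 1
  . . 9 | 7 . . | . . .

Step 1. [r4c9∈{4,5,7,8}] 8 has one home in row 4: r4c9 ⇒ r4c9=8.
Step 2. [r9c2∈{4}] r9c2 is down to just 4 ⇒ r9c2=4.
Step 3. [r2c4∈{6}] r2c4's peers cover all but 6. So r2c4=6.
Step 4. [r4c3∈{7}] r4c3 has the single candidate 7 ⇒ r4c3=7.
Step 5. [r4c5∈{5}] nothing but 5 survives at r4c5, so r4c5=5.
Step 6. [r9c6∈{3,5,6}] in col 6, 5 fits only at r9c6. So r9c6=5.
Step 7. [r8c1∈{6}] nothing but 6 survives at r8c1 ⇒ r8c1=6.
Step 8. [r5c5∈{2,6,7}] in col 5, 7 fits only at r5c5 ⇒ r5c5=7.
Step 9. [r1c5∈{1,2,3}] col 5 places 2 nowhere but r1c5. So r1c5=2.
Step 10. [r3c3∈{1,2,3}] row 3 places 2 nowhere but r3c3 ⇒ r3c3=2.
Step 11. [r4c6∈{4}] r4c6 is down to just 4 ⇒ r4c6=4.
Step 12. [r6c7∈{1,3,4,5,7}] in row 6, 1 fits only at r6c7. So r6c7=1.
Step 13. [r1c9∈{3,5,6}] 6 has one home in row 1: r1c9 ⇒ r1c9=6.
Step 14. [r8c3∈{5,8}] 8 has one home in col 3: r8c3 ⇒ r8c3=8.
Step 15. [r7c3∈{1,5}] col 3 places 5 nowhere but r7c3, so r7c3=5.
Step 16. [r1c3∈{1,3}] across col 3, 1 lands solely at r1c3, so r1c3=1.
Step 17. [r1c7∈{3,5}] 3 has one home in row 1: r1c7. So r1c7=3.
Step 18. [r8c2∈{7}] r8c2 has the single candidate 7. So r8c2=7.
Step 19. [r6c1∈{3,4}] in col 1, 4 fits only at r6c1. So r6c1=4.
Step 20. [r3c4∈{1,5}] row 3 places 1 nowhere but r3c4 ⇒ r3c4=1.
Step 21. [r8c5∈{3}] r8c5's peers cover all but 3 ⇒ r8c5=3.
Step 22. [r9c7∈{8}] only 8 remains possible at r9c7. So r9c7=8.
Step 23. [r5c3∈{3,6}] across row 5, 6 lands solely at r5c3, so r5c3=6.
Step 24. [r3c8∈{5,7,8}] in row 3, 8 fits only at r3c8 ⇒ r3c8=8.
Step 25. [r6c3∈{3}] r6c3's peers cover all but 3. So r6c3=3.
Step 26. [r5c2∈{2,9}] across col 2, 2 lands solely at r5c2, so r5c2=2.
Step 27. [r7c5∈{1,6}] r7c5 is the only open cell in row 7 admitting 1. So r7c5=1.
Step 28. [r7c8∈{6,7,9}] across row 7, 6 lands solely at r7c8. So r7c8=6.
Step 29. [r6c8∈{5,7}] 7 has one home in col 8: r6c8. So r6c8=7.
Step 30. [r9c8∈{3}] r9c8 has the single candidate 3. So r9c8=3.
Step 31. [r8c8∈{5,9}] r8c8 is the only open cell in col 8 admitting 5, so r8c8=5.
Step 32. [r3c7∈{5,7}] col 7 places 5 nowhere but r3c7, so r3c7=5.
Step 33. [r7c7∈{4,7,9}] r7c7 is the only open cell in col 7 admitting 7 ⇒ r7c7=7.
Step 34. [r8c7∈{4,9}] r8c7 is the only open cell in box 9 admitting 9. So r8c7=9.
Step 35. [r7c9∈{4}] r7c9 is down to just 4, so r7c9=4.
Step 36. [r1c4∈{5}] r1c4 has the single candidate 5 ⇒ r1c4=5.
Step 37. [r8c4∈{4}] only 4 remains possible at r8c4. So r8c4=4.
Step 38. [r5c4∈{8}] r5c4's peers cover all but 8, so r5c4=8.
Step 39. [r2c6∈{3}] r2c6 has the single candidate 3, so r2c6=3.
Step 40. [r7c4∈{9}] only 9 remains possible at r7c4. So r7c4=9.
Step 41. [r5c9∈{3}] r5c9's peers cover all but 3. So r5c9=3.
Step 42. [r6c6∈{6}] r6c6's peers cover all but 6, so r6c6=6.
Step 43. [r6c4∈{2}] r6c4's peers cover all but 2. So r6c4=2.
Step 44. [r3c1∈{3}] only 3 remains possible at r3c1, so r3c1=3.
Step 45. [r5c8∈{9}] r5c8 has the single candidate 9. So r5c8=9.
Step 46. [r9c9∈{2}] nothing but 2 survives at r9c9, so r9c9=2.
Step 47. [r1c2∈{9}] r1c2 has the single candidate 9. So r1c2=9.
Step 48. [r4c1∈{9}] r4c1 has the single candidate 9, so r4c1=9.
Step 49. [r5c7∈{4}] r5c7 is down to just 4 ⇒ r5c7=4.
Step 50. [r9c1∈{1}] only 1 remains possible at r9c1 ⇒ r9c1=1.
Step 51. [r9c5∈{6}] r9c5 has the single candidate 6 ⇒ r9c5=6.
Step 52. [r3c9∈{7}] r3c9's peers cover all but 7, so r3c9=7.
Step 53. [r6c9∈{5}] nothing but 5 survives at r6c9. So r6c9=5.

Answer: 8 9 1 5 2 7 3 4 6 / 7 5 4 6 8 3 2 1 9 / 3 6 2 1 4 9 5 8 7 / 9 1 7 3 5 4 6 2 8 / 5 2 6 8 7 1 4 9 3 / 4 8 3 2 9 6 1 7 5 / 2 3 5 9 1 8 7 6 4 / 6 7 8 4 3 2 9 5 1 / 1 4 9 7 6 5 8 3 2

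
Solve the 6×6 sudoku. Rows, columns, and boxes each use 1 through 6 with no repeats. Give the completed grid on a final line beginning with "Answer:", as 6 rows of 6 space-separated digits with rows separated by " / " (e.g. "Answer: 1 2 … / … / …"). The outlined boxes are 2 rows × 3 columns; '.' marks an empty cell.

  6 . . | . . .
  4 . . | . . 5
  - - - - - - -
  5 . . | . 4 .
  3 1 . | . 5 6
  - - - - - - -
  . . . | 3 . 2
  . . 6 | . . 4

Step 1. [r6c5∈{1}] r6c5 has the single candidate 1 ⇒ r6c5=1.
Step 2. [r3c3∈{2}] r3c3 has the single candidate 2 ⇒ r3c3=2.
Step 3. [r6c2∈{2,3,5}] in row 6, 3 fits only at r6c2 ⇒ r6c2=3.
Step 4. [r3c4∈{1}] only 1 remains possible at r3c4 ⇒ r3c4=1.
Step 5. [r2c3∈{1,3}] 1 has one home in row 2: r2c3 ⇒ r2c3=1.
Step 6. [r2c5∈{2,3,6}] in row 2, 3 fits only at r2c5. So r2c5=3.
Step 7. [r1c5∈{2}] nothing but 2 survives at r1c5, so r1c5=2.
Step 8. [r5c2∈{4,5}] r5c2 is the only open cell in col 2 admitting 4 ⇒ r5c2=4.
Step 9. [r1c3∈{3,5}] across row 1, 3 lands solely at r1c3. So r1c3=3.
Step 10. [r5c5∈{6}] r5c5's peers cover all but 6, so r5c5=6.
Step 11. [r1c6∈{1}] nothing but 1 survives at r1c6 ⇒ r1c6=1.
Step 12. [r6c4∈{5}] r6c4's peers cover all but 5, so r6c4=5.
Step 13. [r4c3∈{4}] r4c3 has the single candidate 4 ⇒ r4c3=4.
Step 14. [r2c2∈{2}] r2c2's peers cover all but 2, so r2c2=2.
Step 15. [r5c1∈{1}] r5c1 has the single candidate 1. So r5c1=1.
Step 16. [r3c2∈{6}] r3c2 is down to just 6, so r3c2=6.
Step 17. [r1c4∈{4}] r1c4's peers cover all but 4 ⇒ r1c4=4.
Step 18. [r2c4∈{6}] r2c4 has the single candidate 6 ⇒ r2c4=6.
Step 19. [r3c6∈{3}] nothing but 3 survives at r3c6. So r3c6=3.
Step 20. [r1c2∈{5}] only 5 remains possible at r1c2 ⇒ r1c2=5.
Step 21. [r4c4∈{2}] nothing but 2 survives at r4c4, so r4c4=2.
Step 22. [r5c3∈{5}] r5c3 has the single candidate 5. So r5c3=5.
Step 23. [r6c1∈{2}] only 2 remains possible at r6c1. So r6c1=2.

Answer: 6 5 3 4 2 1 / 4 2 1 6 3 5 / 5 6 2 1 4 3 / 3 1 4 2 5 6 / 1 4 5 3 6 2 / 2 3 6 5 1 4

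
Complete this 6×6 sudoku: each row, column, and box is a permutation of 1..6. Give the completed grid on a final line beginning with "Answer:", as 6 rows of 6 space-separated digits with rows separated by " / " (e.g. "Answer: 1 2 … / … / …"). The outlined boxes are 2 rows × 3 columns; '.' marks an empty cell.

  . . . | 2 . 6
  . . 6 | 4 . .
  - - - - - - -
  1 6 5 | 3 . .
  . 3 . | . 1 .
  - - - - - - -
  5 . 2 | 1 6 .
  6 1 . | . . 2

Step 1. [r4c3∈{4}] r4c3 has the single candidate 4, so r4c3=4.
Step 2. [r6c5∈{3,4,5}] in row 6, 4 fits only at r6c5. So r6c5=4.
Step 3. [r1c1∈{3,4}] col 1 places 4 nowhere but r1c1. So r1c1=4.
Step 4. [r2c1∈{2,3}] in col 1, 3 fits only at r2c1, so r2c1=3.
Step 5. [r2c5∈{5}] nothing but 5 survives at r2c5. So r2c5=5.
Step 6. [r6c4∈{5}] nothing but 5 survives at r6c4 ⇒ r6c4=5.
Step 7. [r4c6∈{5}] only 5 remains possible at r4c6. So r4c6=5.
Step 8. [r1c2∈{5}] r1c2 is down to just 5, so r1c2=5.
Step 9. [r1c3∈{1}] r1c3 is down to just 1, so r1c3=1.
Step 10. [r2c2∈{2}] nothing but 2 survives at r2c2, so r2c2=2.
Step 11. [r1c5∈{3}] r1c5 has the single candidate 3, so r1c5=3.
Step 12. [r3c6∈{4}] nothing but 4 survives at r3c6. So r3c6=4.
Step 13. [r5c2∈{4}] r5c2's peers cover all but 4, so r5c2=4.
Step 14. [r4c4∈{6}] r4c4 has the single candidate 6 ⇒ r4c4=6.
Step 15. [r3c5∈{2}] r3c5's peers cover all but 2 ⇒ r3c5=2.
Step 16. [r6c3∈{3}] r6c3 is down to just 3. So r6c3=3.
Step 17. [r2c6∈{1}] r2c6 is down to just 1 ⇒ r2c6=1.
Step 18. [r5c6∈{3}] r5c6 has the single candidate 3 ⇒ r5c6=3.
Step 19. [r4c1∈{2}] only 2 remains possible at r4c1, so r4c1=2.

Answer: 4 5 1 2 3 6 / 3 2 6 4 5 1 / 1 6 5 3 2 4 / 2 3 4 6 1 5 / 5 4 2 1 6 3 / 6 1 3 5 4 2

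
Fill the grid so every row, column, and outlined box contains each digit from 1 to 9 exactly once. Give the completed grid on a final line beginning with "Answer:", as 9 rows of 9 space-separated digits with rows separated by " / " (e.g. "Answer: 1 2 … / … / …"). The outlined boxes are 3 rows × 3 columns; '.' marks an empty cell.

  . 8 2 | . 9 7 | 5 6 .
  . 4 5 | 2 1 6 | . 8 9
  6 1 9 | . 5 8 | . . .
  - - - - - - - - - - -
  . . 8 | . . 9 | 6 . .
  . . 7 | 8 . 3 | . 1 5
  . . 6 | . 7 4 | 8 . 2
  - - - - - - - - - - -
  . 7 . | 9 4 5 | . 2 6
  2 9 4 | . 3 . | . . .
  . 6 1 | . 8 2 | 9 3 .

Step 1. [r1c1∈{3}] r1c1 has the single candidate 3, so r1c1=3.
Step 2. [r9c9∈{4,7}] across row 9, 4 lands solely at r9c9, so r9c9=4.
Step 3. [r8c6∈{1}] only 1 remains possible at r8c6 ⇒ r8c6=1.
Step 4. [r8c7∈{7}] r8c7 is down to just 7. So r8c7=7.
Step 5. [r5c7∈{4}] nothing but 4 survives at r5c7, so r5c7=4.
Step 6. [r3c4∈{3,4}] in col 4, 3 fits only at r3c4 ⇒ r3c4=3.
Step 7. [r5c2∈{2}] r5c2's peers cover all but 2. So r5c2=2.
Step 8. [r6c2∈{3,5}] across row 6, 3 lands solely at r6c2, so r6c2=3.
Step 9. [r4c2∈{5}] r4c2's peers cover all but 5. So r4c2=5.
Step 10. [r4c8∈{7}] nothing but 7 survives at r4c8, so r4c8=7.
Step 11. [r4c4∈{1}] r4c4 is down to just 1, so r4c4=1.
Step 12. [r6c8∈{9}] r6c8 has the single candidate 9, so r6c8=9.
Step 13. [r3c8∈{4}] r3c8 has the single candidate 4. So r3c8=4.
Step 14. [r7c7∈{1}] only 1 remains possible at r7c7, so r7c7=1.
Step 15. [r2c7∈{3}] r2c7's peers cover all but 3. So r2c7=3.
Step 16. [r7c3∈{3}] nothing but 3 survives at r7c3 ⇒ r7c3=3.
Step 17. [r9c1∈{5}] only 5 remains possible at r9c1. So r9c1=5.
Step 18. [r1c4∈{4}] r1c4 has the single candidate 4, so r1c4=4.
Step 19. [r8c8∈{5}] only 5 remains possible at r8c8 ⇒ r8c8=5.
Step 20. [r6c1∈{1}] r6c1's peers cover all but 1 ⇒ r6c1=1.
Step 21. [r9c4∈{7}] nothing but 7 survives at r9c4 ⇒ r9c4=7.
Step 22. [r3c7∈{2}] nothing but 2 survives at r3c7 ⇒ r3c7=2.
Step 23. [r4c1∈{4}] only 4 remains possible at r4c1, so r4c1=4.
Step 24. [r4c5∈{2}] r4c5's peers cover all but 2 ⇒ r4c5=2.
Step 25. [r3c9∈{7}] r3c9 has the single candidate 7 ⇒ r3c9=7.
Step 26. [r5c5∈{6}] only 6 remains possible at r5c5, so r5c5=6.
Step 27. [r8c4∈{6}] nothing but 6 survives at r8c4, so r8c4=6.
Step 28. [r2c1∈{7}] r2c1 has the single candidate 7, so r2c1=7.
Step 29. [r1c9∈{1}] only 1 remains possible at r1c9. So r1c9=1.
Step 30. [r7c1∈{8}] nothing but 8 survives at r7c1 ⇒ r7c1=8.
Step 31. [r6c4∈{5}] r6c4 has the single candidate 5 ⇒ r6c4=5.
Step 32. [r5c1∈{9}] nothing but 9 survives at r5c1 ⇒ r5c1=9.
Step 33. [r4c9∈{3}] r4c9's peers cover all but 3, so r4c9=3.
Step 34. [r8c9∈{8}] only 8 remains possible at r8c9, so r8c9=8.

Answer: 3 8 2 4 9 7 5 6 1 / 7 4 5 2 1 6 3 8 9 / 6 1 9 3 5 8 2 4 7 / 4 5 8 1 2 9 6 7 3 / 9 2 7 8 6 3 4 1 5 / 1 3 6 5 7 4 8 9 2 / 8 7 3 9 4 5 1 2 6 / 2 9 4 6 3 1 7 5 8 / 5 6 1 7 8 2 9 3 4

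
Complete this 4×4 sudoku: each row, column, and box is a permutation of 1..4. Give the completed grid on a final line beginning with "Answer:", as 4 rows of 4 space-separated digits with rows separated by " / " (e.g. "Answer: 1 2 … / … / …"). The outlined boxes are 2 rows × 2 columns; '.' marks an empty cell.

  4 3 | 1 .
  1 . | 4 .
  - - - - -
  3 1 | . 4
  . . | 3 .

Step 1. [r1c4∈{2}] nothing but 2 survives at r1c4 ⇒ r1c4=2.
Step 2. [r4c1∈{2}] r4c1 has the single candidate 2, so r4c1=2.
Step 3. [r3c3∈{2}] r3c3 is down to just 2, so r3c3=2.
Step 4. [r2c4∈{3}] r2c4 has the single candidate 3 ⇒ r2c4=3.
Step 5. [r4c4∈{1}] nothing but 1 survives at r4c4. So r4c4=1.
Step 6. [r4c2∈{4}] r4c2 is down to just 4. So r4c2=4.
Step 7. [r2c2∈{2}] r2c2 is down to just 2 ⇒ r2c2=2.

Answer: 4 3 1 2 / 1 2 4 3 / 3 1 2 4 / 2 4 3 1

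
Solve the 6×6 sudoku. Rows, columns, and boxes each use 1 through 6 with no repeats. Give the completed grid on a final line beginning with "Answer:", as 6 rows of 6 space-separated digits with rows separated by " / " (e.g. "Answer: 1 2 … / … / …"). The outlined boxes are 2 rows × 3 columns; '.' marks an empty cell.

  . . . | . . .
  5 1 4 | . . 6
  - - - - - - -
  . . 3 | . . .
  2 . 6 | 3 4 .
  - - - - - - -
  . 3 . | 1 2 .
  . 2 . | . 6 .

Step 1. [r4c6∈{1,5}] 1 has one home in row 4: r4c6, so r4c6=1.
Step 2. [r3c5∈{5}] nothing but 5 survives at r3c5 ⇒ r3c5=5.
Step 3. [r1c1∈{3,6}] col 1 places 3 nowhere but r1c1, so r1c1=3.
Step 4. [r2c4∈{2}] nothing but 2 survives at r2c4 ⇒ r2c4=2.
Step 5. [r6c3∈{1,5}] r6c3 is the only open cell in col 3 admitting 1. So r6c3=1.
Step 6. [r6c1∈{4}] r6c1 is down to just 4. So r6c1=4.
Step 7. [r6c4∈{5}] r6c4 has the single candidate 5, so r6c4=5.
Step 8. [r1c4∈{4}] r1c4's peers cover all but 4 ⇒ r1c4=4.
Step 9. [r3c1∈{1}] r3c1's peers cover all but 1 ⇒ r3c1=1.
Step 10. [r4c2∈{5}] only 5 remains possible at r4c2, so r4c2=5.
Step 11. [r5c1∈{6}] nothing but 6 survives at r5c1. So r5c1=6.
Step 12. [r3c4∈{6}] r3c4's peers cover all but 6. So r3c4=6.
Step 13. [r1c5∈{1}] only 1 remains possible at r1c5, so r1c5=1.
Step 14. [r1c2∈{6}] nothing but 6 survives at r1c2 ⇒ r1c2=6.
Step 15. [r5c6∈{4}] r5c6 is down to just 4, so r5c6=4.
Step 16. [r6c6∈{3}] r6c6's peers cover all but 3 ⇒ r6c6=3.
Step 17. [r5c3∈{5}] r5c3 is down to just 5 ⇒ r5c3=5.
Step 18. [r1c3∈{2}] nothing but 2 survives at r1c3, so r1c3=2.
Step 19. [r2c5∈{3}] r2c5 has the single candidate 3 ⇒ r2c5=3.
Step 20. [r1c6∈{5}] r1c6 is down to just 5, so r1c6=5.
Step 21. [r3c2∈{4}] nothing but 4 survives at r3c2 ⇒ r3c2=4.
Step 22. [r3c6∈{2}] r3c6 has the single candidate 2. So r3c6=2.

Answer: 3 6 2 4 1 5 / 5 1 4 2 3 6 / 1 4 3 6 5 2 / 2 5 6 3 4 1 / 6 3 5 1 2 4 / 4 2 1 5 6 3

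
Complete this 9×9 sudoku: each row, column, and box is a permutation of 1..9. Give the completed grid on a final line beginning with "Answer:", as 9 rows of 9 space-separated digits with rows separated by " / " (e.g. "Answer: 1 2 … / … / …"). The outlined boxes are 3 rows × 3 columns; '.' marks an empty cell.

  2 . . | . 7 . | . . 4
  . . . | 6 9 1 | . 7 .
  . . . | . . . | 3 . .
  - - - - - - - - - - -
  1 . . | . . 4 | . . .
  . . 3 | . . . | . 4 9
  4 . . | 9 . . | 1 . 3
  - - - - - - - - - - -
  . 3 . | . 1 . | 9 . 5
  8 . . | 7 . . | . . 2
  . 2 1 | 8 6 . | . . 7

Step 1. [r2c9∈{8}] only 8 remains possible at r2c9 ⇒ r2c9=8.
Step 2. [r4c9∈{6}] r4c9 has the single candidate 6 ⇒ r4c9=6.
Step 3. [r8c8∈{1,3,6}] 1 has one home in row 8: r8c8. So r8c8=1.
Step 4. [r1c2∈{1,5,6,8,9}] 1 has one home in row 1: r1c2, so r1c2=1.
Step 5. [r2c7∈{2,5}] 2 has one home in row 2: r2c7 ⇒ r2c7=2.
Step 6. [r7c6∈{2}] r7c6 is down to just 2, so r7c6=2.
Step 7. [r7c4∈{4}] only 4 remains possible at r7c4, so r7c4=4.
Step 8. [r3c5∈{2,4,5,8}] across col 5, 4 lands solely at r3c5 ⇒ r3c5=4.
Step 9. [r7c8∈{6,8}] 8 has one home in row 7: r7c8. So r7c8=8.
Step 10. [r8c7∈{4,6}] 6 has one home in box 9: r8c7 ⇒ r8c7=6.
Step 11. [r1c7∈{5}] r1c7 has the single candidate 5, so r1c7=5.
Step 12. [r3c4∈{2,5}] in row 3, 2 fits only at r3c4. So r3c4=2.
Step 13. [r3c6∈{5,8}] across box 2, 5 lands solely at r3c6 ⇒ r3c6=5.
Step 14. [r8c5∈{3,5}] in box 8, 5 fits only at r8c5, so r8c5=5.
Step 15. [r1c6∈{3,8}] r1c6 is the only open cell in box 2 admitting 8. So r1c6=8.
Step 16. [r5c5∈{2,8}] r5c5 is the only open cell in row 5 admitting 2 ⇒ r5c5=2.
Step 17. [r9c1∈{5,9}] in row 9, 5 fits only at r9c1. So r9c1=5.
Step 18. [r3c1∈{6,7,9}] in col 1, 9 fits only at r3c1, so r3c1=9.
Step 19. [r1c3∈{6}] r1c3 has the single candidate 6, so r1c3=6.
Step 20. [r7c3∈{7}] nothing but 7 survives at r7c3. So r7c3=7.
Step 21. [r5c1∈{6,7}] r5c1 is the only open cell in col 1 admitting 7. So r5c1=7.
Step 22. [r3c3∈{8}] r3c3's peers cover all but 8. So r3c3=8.
Step 23. [r9c6∈{3,9}] across row 9, 9 lands solely at r9c6 ⇒ r9c6=9.
Step 24. [r5c7∈{8}] r5c7 is down to just 8 ⇒ r5c7=8.
Step 25. [r6c5∈{8}] nothing but 8 survives at r6c5. So r6c5=8.
Step 26. [r4c2∈{5,8,9}] 8 has one home in row 4: r4c2 ⇒ r4c2=8.
Step 27. [r4c3∈{2,5,9}] row 4 places 9 nowhere but r4c3. So r4c3=9.
Step 28. [r6c3∈{2,5}] in col 3, 2 fits only at r6c3. So r6c3=2.
Step 29. [r2c3∈{4,5}] col 3 places 5 nowhere but r2c3, so r2c3=5.
Step 30. [r5c6∈{6}] only 6 remains possible at r5c6. So r5c6=6.
Step 31. [r6c8∈{5}] r6c8 has the single candidate 5, so r6c8=5.
Step 32. [r4c4∈{3,5}] 5 has one home in row 4: r4c4. So r4c4=5.
Step 33. [r8c3∈{4}] r8c3 is down to just 4, so r8c3=4.
Step 34. [r8c2∈{9}] r8c2 has the single candidate 9. So r8c2=9.
Step 35. [r9c7∈{4}] nothing but 4 survives at r9c7, so r9c7=4.
Step 36. [r1c8∈{9}] nothing but 9 survives at r1c8 ⇒ r1c8=9.
Step 37. [r3c8∈{6}] r3c8 is down to just 6. So r3c8=6.
Step 38. [r4c5∈{3}] only 3 remains possible at r4c5 ⇒ r4c5=3.
Step 39. [r5c2∈{5}] r5c2's peers cover all but 5. So r5c2=5.
Step 40. [r7c1∈{6}] r7c1 is down to just 6 ⇒ r7c1=6.
Step 41. [r3c9∈{1}] r3c9 has the single candidate 1 ⇒ r3c9=1.
Step 42. [r9c8∈{3}] r9c8 is down to just 3, so r9c8=3.
Step 43. [r5c4∈{1}] r5c4's peers cover all but 1, so r5c4=1.
Step 44. [r6c6∈{7}] only 7 remains possible at r6c6. So r6c6=7.
Step 45. [r1c4∈{3}] nothing but 3 survives at r1c4, so r1c4=3.
Step 46. [r2c2∈{4}] r2c2 is down to just 4. So r2c2=4.
Step 47. [r3c2∈{7}] r3c2 is down to just 7 ⇒ r3c2=7.
Step 48. [r8c6∈{3}] only 3 remains possible at r8c6. So r8c6=3.
Step 49. [r4c7∈{7}] r4c7's peers cover all but 7. So r4c7=7.
Step 50. [r6c2∈{6}] nothing but 6 survives at r6c2, so r6c2=6.
Step 51. [r2c1∈{3}] r2c1 is down to just 3, so r2c1=3.
Step 52. [r4c8∈{2}] nothing but 2 survives at r4c8, so r4c8=2.

Answer: 2 1 6 3 7 8 5 9 4 / 3 4 5 6 9 1 2 7 8 / 9 7 8 2 4 5 3 6 1 / 1 8 9 5 3 4 7 2 6 / 7 5 3 1 2 6 8 4 9 / 4 6 2 9 8 7 1 5 3 / 6 3 7 4 1 2 9 8 5 / 8 9 4 7 5 3 6 1 2 / 5 2 1 8 6 9 4 3 7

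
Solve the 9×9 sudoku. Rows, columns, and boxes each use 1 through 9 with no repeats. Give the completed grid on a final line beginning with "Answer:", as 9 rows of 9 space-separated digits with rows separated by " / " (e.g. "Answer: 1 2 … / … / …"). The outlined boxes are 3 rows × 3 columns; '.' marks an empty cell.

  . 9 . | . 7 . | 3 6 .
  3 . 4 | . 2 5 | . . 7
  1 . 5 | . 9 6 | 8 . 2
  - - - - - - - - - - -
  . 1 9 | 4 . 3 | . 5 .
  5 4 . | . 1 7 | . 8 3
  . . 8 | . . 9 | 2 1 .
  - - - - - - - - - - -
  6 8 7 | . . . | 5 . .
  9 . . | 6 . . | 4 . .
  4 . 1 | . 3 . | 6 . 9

Step 1. [r9c4∈{2,5,7,8}] r9c4 is the only open cell in col 4 admitting 7, so r9c4=7.
Step 2. [r1c6∈{1,4,8}] in box 2, 4 fits only at r1c6 ⇒ r1c6=4.
Step 3. [r9c8∈{2}] r9c8 has the single candidate 2. So r9c8=2.
Step 4. [r8c2∈{2,3,5}] col 2 places 2 nowhere but r8c2. So r8c2=2.
Step 5. [r7c9∈{1}] r7c9 has the single candidate 1 ⇒ r7c9=1.
Step 6. [r4c1∈{2,7}] across row 4, 2 lands solely at r4c1. So r4c1=2.
Step 7. [r6c2∈{3,6,7}] 3 has one home in row 6: r6c2, so r6c2=3.
Step 8. [r8c5∈{5,8}] r8c5 is the only open cell in row 8 admitting 5, so r8c5=5.
Step 9. [r2c4∈{1,8}] across row 2, 8 lands solely at r2c4. So r2c4=8.
Step 10. [r4c9∈{6}] r4c9 has the single candidate 6 ⇒ r4c9=6.
Step 11. [r2c7∈{1,9}] in row 2, 1 fits only at r2c7 ⇒ r2c7=1.
Step 12. [r8c9∈{8}] only 8 remains possible at r8c9 ⇒ r8c9=8.
Step 13. [r8c8∈{3,7}] r8c8 is the only open cell in row 8 admitting 7, so r8c8=7.
Step 14. [r7c4∈{2,9}] across row 7, 9 lands solely at r7c4. So r7c4=9.
Step 15. [r7c5∈{4}] r7c5 has the single candidate 4, so r7c5=4.
Step 16. [r9c2∈{5}] only 5 remains possible at r9c2, so r9c2=5.
Step 17. [r4c7∈{7}] r4c7's peers cover all but 7, so r4c7=7.
Step 18. [r3c2∈{7}] r3c2 has the single candidate 7. So r3c2=7.
Step 19. [r5c4∈{2}] nothing but 2 survives at r5c4. So r5c4=2.
Step 20. [r5c7∈{9}] r5c7's peers cover all but 9 ⇒ r5c7=9.
Step 21. [r3c8∈{4}] r3c8 is down to just 4 ⇒ r3c8=4.
Step 22. [r6c4∈{5}] only 5 remains possible at r6c4, so r6c4=5.
Step 23. [r7c8∈{3}] r7c8's peers cover all but 3 ⇒ r7c8=3.
Step 24. [r2c8∈{9}] nothing but 9 survives at r2c8. So r2c8=9.
Step 25. [r9c6∈{8}] r9c6's peers cover all but 8, so r9c6=8.
Step 26. [r1c4∈{1}] r1c4 has the single candidate 1 ⇒ r1c4=1.
Step 27. [r1c3∈{2}] r1c3 is down to just 2 ⇒ r1c3=2.
Step 28. [r4c5∈{8}] r4c5's peers cover all but 8, so r4c5=8.
Step 29. [r1c9∈{5}] nothing but 5 survives at r1c9. So r1c9=5.
Step 30. [r3c4∈{3}] only 3 remains possible at r3c4 ⇒ r3c4=3.
Step 31. [r2c2∈{6}] r2c2 has the single candidate 6, so r2c2=6.
Step 32. [r1c1∈{8}] only 8 remains possible at r1c1. So r1c1=8.
Step 33. [r5c3∈{6}] r5c3 is down to just 6, so r5c3=6.
Step 34. [r6c1∈{7}] nothing but 7 survives at r6c1, so r6c1=7.
Step 35. [r8c3∈{3}] nothing but 3 survives at r8c3 ⇒ r8c3=3.
Step 36. [r6c9∈{4}] r6c9's peers cover all but 4, so r6c9=4.
Step 37. [r7c6∈{2}] nothing but 2 survives at r7c6 ⇒ r7c6=2.
Step 38. [r6c5∈{6}] r6c5 is down to just 6 ⇒ r6c5=6.
Step 39. [r8c6∈{1}] r8c6's peers cover all but 1 ⇒ r8c6=1.

Answer: 8 9 2 1 7 4 3 6 5 / 3 6 4 8 2 5 1 9 7 / 1 7 5 3 9 6 8 4 2 / 2 1 9 4 8 3 7 5 6 / 5 4 6 2 1 7 9 8 3 / 7 3 8 5 6 9 2 1 4 / 6 8 7 9 4 2 5 3 1 / 9 2 3 6 5 1 4 7 8 / 4 5 1 7 3 8 6 2 9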